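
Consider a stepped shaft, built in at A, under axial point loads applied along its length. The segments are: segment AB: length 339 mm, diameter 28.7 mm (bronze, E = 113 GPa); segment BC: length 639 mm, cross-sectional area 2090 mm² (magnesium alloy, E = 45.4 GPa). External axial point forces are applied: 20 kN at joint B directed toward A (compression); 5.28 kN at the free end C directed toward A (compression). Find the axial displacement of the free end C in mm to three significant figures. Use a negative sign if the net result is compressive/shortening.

Internal axial forces (sectioning from the free end, tension +): N_BC = -5.28 kN, N_AB = -25.28 kN.
A_AB = 646.9 mm².
δ_AB = -25280·339/(646.9·113000) = -0.1172 mm
δ_BC = -5280·639/(2090·45400) = -0.03556 mm
δ = Σδ_i = -0.1528 mm.

-0.153 mm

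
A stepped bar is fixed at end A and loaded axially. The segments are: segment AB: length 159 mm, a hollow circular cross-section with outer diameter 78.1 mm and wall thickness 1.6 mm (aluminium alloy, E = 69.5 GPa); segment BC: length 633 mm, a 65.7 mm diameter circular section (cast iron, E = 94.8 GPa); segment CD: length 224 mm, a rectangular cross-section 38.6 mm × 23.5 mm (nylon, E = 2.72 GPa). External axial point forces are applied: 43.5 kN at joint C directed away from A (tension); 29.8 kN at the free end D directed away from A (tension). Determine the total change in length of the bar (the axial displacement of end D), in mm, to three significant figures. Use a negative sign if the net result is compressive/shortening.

3.29 mm

Internal axial forces (sectioning from the free end, tension +): N_CD = 29.8 kN, N_BC = 73.3 kN, N_AB = 73.3 kN.
A_AB = 384.5 mm².
A_BC = 3390 mm².
A_CD = 907.1 mm².
δ_AB = 73300·159/(384.5·69500) = 0.4361 mm
δ_BC = 73300·633/(3390·94800) = 0.1444 mm
δ_CD = 29800·224/(907.1·2720) = 2.705 mm
δ = Σδ_i = 3.286 mm.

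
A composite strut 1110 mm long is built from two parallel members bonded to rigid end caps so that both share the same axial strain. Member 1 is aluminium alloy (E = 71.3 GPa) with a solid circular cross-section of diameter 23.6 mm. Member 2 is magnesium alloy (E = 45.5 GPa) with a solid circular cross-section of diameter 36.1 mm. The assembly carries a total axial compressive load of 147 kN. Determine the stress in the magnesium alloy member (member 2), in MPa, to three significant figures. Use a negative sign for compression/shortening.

A_1 = 437.4 mm².
A_2 = 1024 mm².
Equal strain + equilibrium ⇒ each member carries load in proportion to AE: A₁E₁ = 31190000 N, A₂E₂ = 46570000 N, ΣAE = 77760000 N.
σ₂ = P·E₂/ΣAE = -147000·45500/77760000 = -86.01 MPa.

-86.0 MPa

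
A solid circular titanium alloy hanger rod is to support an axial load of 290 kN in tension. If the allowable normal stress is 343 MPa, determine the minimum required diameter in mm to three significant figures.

Required area A ≥ P/σ_allow = 290000/343 = 845.5 mm².
For a solid circular section, d ≥ √(4A/π) = 32.81 mm.

32.8 mm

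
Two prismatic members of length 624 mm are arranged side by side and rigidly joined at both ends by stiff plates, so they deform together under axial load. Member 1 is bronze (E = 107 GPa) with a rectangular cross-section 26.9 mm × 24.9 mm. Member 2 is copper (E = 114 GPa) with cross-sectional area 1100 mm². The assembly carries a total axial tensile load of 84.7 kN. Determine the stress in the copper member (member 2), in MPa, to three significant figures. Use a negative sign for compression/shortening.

A_1 = 669.8 mm².
Equal strain + equilibrium ⇒ each member carries load in proportion to AE: A₁E₁ = 71670000 N, A₂E₂ = 125400000 N, ΣAE = 197100000 N.
σ₂ = P·E₂/ΣAE = 84700·114000/197100000 = 49 MPa.

49.0 MPa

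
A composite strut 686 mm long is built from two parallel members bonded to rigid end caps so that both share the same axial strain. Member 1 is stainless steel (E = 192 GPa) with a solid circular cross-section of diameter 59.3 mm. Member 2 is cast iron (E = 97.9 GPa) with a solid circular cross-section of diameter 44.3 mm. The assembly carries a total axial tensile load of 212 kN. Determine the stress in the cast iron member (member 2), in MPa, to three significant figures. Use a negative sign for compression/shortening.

30.5 MPa

A_1 = 2762 mm².
A_2 = 1541 mm².
Equal strain + equilibrium ⇒ each member carries load in proportion to AE: A₁E₁ = 530300000 N, A₂E₂ = 150900000 N, ΣAE = 681200000 N.
σ₂ = P·E₂/ΣAE = 212000·97900/681200000 = 30.47 MPa.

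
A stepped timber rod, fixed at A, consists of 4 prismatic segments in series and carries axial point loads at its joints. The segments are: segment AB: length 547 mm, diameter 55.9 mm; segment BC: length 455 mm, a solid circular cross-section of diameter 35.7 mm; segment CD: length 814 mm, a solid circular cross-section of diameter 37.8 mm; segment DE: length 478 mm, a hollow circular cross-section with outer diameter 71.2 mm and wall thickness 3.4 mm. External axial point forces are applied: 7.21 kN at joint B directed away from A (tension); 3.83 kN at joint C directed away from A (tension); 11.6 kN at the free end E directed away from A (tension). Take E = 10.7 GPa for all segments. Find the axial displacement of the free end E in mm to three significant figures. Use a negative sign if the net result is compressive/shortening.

2.63 mm

Internal axial forces (sectioning from the free end, tension +): N_DE = 11.6 kN, N_CD = 11.6 kN, N_BC = 15.43 kN, N_AB = 22.64 kN.
A_AB = 2454 mm².
A_BC = 1001 mm².
A_CD = 1122 mm².
A_DE = 724.2 mm².
δ_AB = 22640·547/(2454·10700) = 0.4716 mm
δ_BC = 15430·455/(1001·10700) = 0.6555 mm
δ_CD = 11600·814/(1122·10700) = 0.7864 mm
δ_DE = 11600·478/(724.2·10700) = 0.7156 mm
δ = Σδ_i = 2.629 mm.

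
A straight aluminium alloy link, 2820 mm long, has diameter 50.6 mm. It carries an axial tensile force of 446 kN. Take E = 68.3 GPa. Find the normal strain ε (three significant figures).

A = 2011 mm².
σ = N/A = 221.8 MPa; ε = σ/E = 221.8/68300 = 3.247e-03.

0.00325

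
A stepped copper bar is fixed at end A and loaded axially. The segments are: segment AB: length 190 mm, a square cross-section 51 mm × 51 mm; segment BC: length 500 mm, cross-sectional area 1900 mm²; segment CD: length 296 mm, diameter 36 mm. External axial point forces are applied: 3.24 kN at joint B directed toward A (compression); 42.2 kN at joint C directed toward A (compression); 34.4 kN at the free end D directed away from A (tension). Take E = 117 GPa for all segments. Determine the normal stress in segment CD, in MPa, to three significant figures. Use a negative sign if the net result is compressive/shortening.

33.8 MPa

Internal axial forces (sectioning from the free end, tension +): N_CD = 34.4 kN, N_BC = -7.8 kN, N_AB = -11.04 kN.
A_CD = 1018 mm².
σ_CD = N_CD/A_CD = 34400/1018 = 33.8 MPa.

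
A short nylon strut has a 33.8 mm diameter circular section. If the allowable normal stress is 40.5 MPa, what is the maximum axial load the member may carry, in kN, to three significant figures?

A = 897.3 mm².
P_max = σ_allow · A = 40.5 · 897.3 = 36340 N = 36.34 kN.

36.3 kN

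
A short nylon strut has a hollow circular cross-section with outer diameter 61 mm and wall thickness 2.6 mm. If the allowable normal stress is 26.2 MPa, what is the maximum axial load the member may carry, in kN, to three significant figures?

12.5 kN

A = 477 mm².
P_max = σ_allow · A = 26.2 · 477 = 12500 N = 12.5 kN.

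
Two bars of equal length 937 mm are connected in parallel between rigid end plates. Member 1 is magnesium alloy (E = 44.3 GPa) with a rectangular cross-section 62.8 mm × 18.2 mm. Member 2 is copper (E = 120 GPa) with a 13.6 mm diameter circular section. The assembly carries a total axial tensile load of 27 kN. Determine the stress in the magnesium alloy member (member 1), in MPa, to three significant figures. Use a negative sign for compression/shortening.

A_1 = 1143 mm².
A_2 = 145.3 mm².
Equal strain + equilibrium ⇒ each member carries load in proportion to AE: A₁E₁ = 50630000 N, A₂E₂ = 17430000 N, ΣAE = 68070000 N.
σ₁ = P·E₁/ΣAE = 27000·44300/68070000 = 17.57 MPa.

17.6 MPa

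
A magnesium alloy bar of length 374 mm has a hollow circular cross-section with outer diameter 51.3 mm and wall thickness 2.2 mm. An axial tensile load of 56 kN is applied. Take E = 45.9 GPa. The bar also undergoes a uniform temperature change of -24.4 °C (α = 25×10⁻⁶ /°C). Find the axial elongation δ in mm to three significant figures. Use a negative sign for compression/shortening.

1.12 mm

A = 339.4 mm².
δ_mech = NL/(AE) = 56000·374/(339.4·45900) = 1.345 mm.
δ_thermal = αLΔT = 25e-6·374·-24.4 = -0.2281 mm.
δ = δ_mech + δ_thermal = 1.116 mm.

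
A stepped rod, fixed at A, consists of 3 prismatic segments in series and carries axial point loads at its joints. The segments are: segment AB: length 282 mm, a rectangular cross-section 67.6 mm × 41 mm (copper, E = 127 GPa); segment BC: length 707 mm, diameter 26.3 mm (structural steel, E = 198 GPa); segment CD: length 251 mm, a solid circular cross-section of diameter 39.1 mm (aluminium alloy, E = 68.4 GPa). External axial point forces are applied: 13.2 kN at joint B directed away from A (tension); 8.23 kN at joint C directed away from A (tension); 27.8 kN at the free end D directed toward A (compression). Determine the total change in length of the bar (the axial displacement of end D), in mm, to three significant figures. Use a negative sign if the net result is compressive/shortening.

-0.219 mm

Internal axial forces (sectioning from the free end, tension +): N_CD = -27.8 kN, N_BC = -19.57 kN, N_AB = -6.37 kN.
A_AB = 2772 mm².
A_BC = 543.3 mm².
A_CD = 1201 mm².
δ_AB = -6370·282/(2772·127000) = -0.005103 mm
δ_BC = -19570·707/(543.3·198000) = -0.1286 mm
δ_CD = -27800·251/(1201·68400) = -0.08496 mm
δ = Σδ_i = -0.2187 mm.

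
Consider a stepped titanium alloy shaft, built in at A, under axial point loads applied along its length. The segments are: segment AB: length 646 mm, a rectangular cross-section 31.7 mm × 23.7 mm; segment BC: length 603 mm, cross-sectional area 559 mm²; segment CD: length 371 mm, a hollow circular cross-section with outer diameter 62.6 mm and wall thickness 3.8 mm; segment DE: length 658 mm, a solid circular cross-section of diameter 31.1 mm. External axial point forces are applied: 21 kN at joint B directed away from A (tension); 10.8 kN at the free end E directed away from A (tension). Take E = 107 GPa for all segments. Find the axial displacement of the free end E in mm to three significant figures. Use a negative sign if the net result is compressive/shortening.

0.505 mm

Internal axial forces (sectioning from the free end, tension +): N_DE = 10.8 kN, N_CD = 10.8 kN, N_BC = 10.8 kN, N_AB = 31.8 kN.
A_AB = 751.3 mm².
A_CD = 702 mm².
A_DE = 759.6 mm².
δ_AB = 31800·646/(751.3·107000) = 0.2555 mm
δ_BC = 10800·603/(559·107000) = 0.1089 mm
δ_CD = 10800·371/(702·107000) = 0.05335 mm
δ_DE = 10800·658/(759.6·107000) = 0.08743 mm
δ = Σδ_i = 0.5052 mm.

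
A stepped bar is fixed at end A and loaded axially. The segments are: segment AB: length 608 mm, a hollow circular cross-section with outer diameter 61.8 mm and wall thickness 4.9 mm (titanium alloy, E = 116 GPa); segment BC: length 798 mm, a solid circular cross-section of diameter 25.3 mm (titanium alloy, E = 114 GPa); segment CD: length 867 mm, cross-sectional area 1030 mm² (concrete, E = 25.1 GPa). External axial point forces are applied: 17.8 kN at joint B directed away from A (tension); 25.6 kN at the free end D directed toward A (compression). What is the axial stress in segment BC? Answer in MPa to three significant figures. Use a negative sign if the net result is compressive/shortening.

Internal axial forces (sectioning from the free end, tension +): N_CD = -25.6 kN, N_BC = -25.6 kN, N_AB = -7.8 kN.
A_BC = 502.7 mm².
σ_BC = N_BC/A_BC = -25600/502.7 = -50.92 MPa.

-50.9 MPa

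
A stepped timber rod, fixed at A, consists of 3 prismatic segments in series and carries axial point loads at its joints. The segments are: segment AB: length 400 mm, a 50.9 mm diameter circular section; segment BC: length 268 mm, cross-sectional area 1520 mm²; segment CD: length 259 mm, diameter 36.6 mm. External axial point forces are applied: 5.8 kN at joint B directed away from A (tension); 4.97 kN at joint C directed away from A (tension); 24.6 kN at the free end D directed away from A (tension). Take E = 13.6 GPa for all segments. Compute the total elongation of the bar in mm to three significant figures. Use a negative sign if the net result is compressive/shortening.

1.34 mm

Internal axial forces (sectioning from the free end, tension +): N_CD = 24.6 kN, N_BC = 29.57 kN, N_AB = 35.37 kN.
A_AB = 2035 mm².
A_CD = 1052 mm².
δ_AB = 35370·400/(2035·13600) = 0.5112 mm
δ_BC = 29570·268/(1520·13600) = 0.3834 mm
δ_CD = 24600·259/(1052·13600) = 0.4453 mm
δ = Σδ_i = 1.34 mm.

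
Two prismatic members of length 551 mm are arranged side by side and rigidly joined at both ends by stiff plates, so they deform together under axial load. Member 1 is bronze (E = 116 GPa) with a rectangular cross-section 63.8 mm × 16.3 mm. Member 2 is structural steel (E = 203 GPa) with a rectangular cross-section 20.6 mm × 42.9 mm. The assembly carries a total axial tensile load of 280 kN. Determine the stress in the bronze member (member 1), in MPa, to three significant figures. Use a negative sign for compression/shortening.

108 MPa

A_1 = 1040 mm².
A_2 = 883.7 mm².
Equal strain + equilibrium ⇒ each member carries load in proportion to AE: A₁E₁ = 120600000 N, A₂E₂ = 179400000 N, ΣAE = 300000000 N.
σ₁ = P·E₁/ΣAE = 280000·116000/300000000 = 108.3 MPa.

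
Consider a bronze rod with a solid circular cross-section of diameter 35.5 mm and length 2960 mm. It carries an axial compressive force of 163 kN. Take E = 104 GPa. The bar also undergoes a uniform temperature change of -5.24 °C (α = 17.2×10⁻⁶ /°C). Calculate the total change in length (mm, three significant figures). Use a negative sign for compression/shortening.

A = 989.8 mm².
δ_mech = NL/(AE) = -163000·2960/(989.8·104000) = -4.687 mm.
δ_thermal = αLΔT = 17.2e-6·2960·-5.24 = -0.2668 mm.
δ = δ_mech + δ_thermal = -4.954 mm.

-4.95 mm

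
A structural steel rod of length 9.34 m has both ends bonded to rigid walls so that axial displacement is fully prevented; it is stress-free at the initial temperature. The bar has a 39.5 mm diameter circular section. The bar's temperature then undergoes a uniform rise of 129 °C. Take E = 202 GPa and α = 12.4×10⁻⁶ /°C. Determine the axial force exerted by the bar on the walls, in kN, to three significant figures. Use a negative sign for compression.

Free thermal expansion αLΔT = 12.4e-6 · 9340 · 129 = 14.94 mm.
The walls impose strain ε = −(14.94)/9340 = -1.5996e-03; σ = Eε = 202000 · -1.5996e-03 = -323.1 MPa.
Wall reaction R = σ·A = -323.1·1225 = -396000 N = -396 kN.

-396 kN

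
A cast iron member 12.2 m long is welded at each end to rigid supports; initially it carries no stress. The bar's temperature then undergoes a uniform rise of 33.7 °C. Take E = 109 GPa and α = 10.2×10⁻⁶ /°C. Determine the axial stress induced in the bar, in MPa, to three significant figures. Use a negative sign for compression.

-37.5 MPa

Free thermal expansion αLΔT = 10.2e-6 · 12200 · 33.7 = 4.194 mm.
The walls impose strain ε = −(4.194)/12200 = -3.4374e-04; σ = Eε = 109000 · -3.4374e-04 = -37.47 MPa.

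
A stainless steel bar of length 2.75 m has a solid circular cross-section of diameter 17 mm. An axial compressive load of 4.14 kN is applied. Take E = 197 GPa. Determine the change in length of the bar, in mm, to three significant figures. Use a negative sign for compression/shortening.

-0.255 mm

A = 227 mm².
δ_mech = NL/(AE) = -4140·2750/(227·197000) = -0.2546 mm.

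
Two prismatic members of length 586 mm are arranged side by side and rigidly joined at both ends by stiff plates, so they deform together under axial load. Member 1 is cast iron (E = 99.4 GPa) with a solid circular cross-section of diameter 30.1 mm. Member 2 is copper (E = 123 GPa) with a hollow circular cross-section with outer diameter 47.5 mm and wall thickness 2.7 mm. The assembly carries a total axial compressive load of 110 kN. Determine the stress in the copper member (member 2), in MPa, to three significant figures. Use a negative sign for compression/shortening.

A_1 = 711.6 mm².
A_2 = 380 mm².
Equal strain + equilibrium ⇒ each member carries load in proportion to AE: A₁E₁ = 70730000 N, A₂E₂ = 46740000 N, ΣAE = 117500000 N.
σ₂ = P·E₂/ΣAE = -110000·123000/117500000 = -115.2 MPa.

-115 MPa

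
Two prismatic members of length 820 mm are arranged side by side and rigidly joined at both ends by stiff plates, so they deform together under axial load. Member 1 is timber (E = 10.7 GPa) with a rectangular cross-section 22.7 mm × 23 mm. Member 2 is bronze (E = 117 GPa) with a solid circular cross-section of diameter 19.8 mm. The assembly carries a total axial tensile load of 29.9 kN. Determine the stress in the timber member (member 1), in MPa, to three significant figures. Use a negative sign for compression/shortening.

7.69 MPa

A_1 = 522.1 mm².
A_2 = 307.9 mm².
Equal strain + equilibrium ⇒ each member carries load in proportion to AE: A₁E₁ = 5586000 N, A₂E₂ = 36030000 N, ΣAE = 41610000 N.
σ₁ = P·E₁/ΣAE = 29900·10700/41610000 = 7.688 MPa.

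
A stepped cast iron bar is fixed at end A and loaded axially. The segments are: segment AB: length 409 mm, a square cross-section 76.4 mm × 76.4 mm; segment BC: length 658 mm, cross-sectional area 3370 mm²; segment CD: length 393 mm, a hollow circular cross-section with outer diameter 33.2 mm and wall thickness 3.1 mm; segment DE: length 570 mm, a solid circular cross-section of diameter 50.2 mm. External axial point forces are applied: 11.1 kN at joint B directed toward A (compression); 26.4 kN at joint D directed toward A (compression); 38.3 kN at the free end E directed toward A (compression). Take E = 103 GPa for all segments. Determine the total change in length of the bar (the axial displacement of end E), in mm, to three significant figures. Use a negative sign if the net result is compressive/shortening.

-1.12 mm

Internal axial forces (sectioning from the free end, tension +): N_DE = -38.3 kN, N_CD = -64.7 kN, N_BC = -64.7 kN, N_AB = -75.8 kN.
A_AB = 5837 mm².
A_CD = 293.1 mm².
A_DE = 1979 mm².
δ_AB = -75800·409/(5837·103000) = -0.05157 mm
δ_BC = -64700·658/(3370·103000) = -0.1226 mm
δ_CD = -64700·393/(293.1·103000) = -0.8421 mm
δ_DE = -38300·570/(1979·103000) = -0.1071 mm
δ = Σδ_i = -1.123 mm.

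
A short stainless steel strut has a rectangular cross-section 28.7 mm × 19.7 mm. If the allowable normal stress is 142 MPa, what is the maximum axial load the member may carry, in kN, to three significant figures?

A = 565.4 mm².
P_max = σ_allow · A = 142 · 565.4 = 80290 N = 80.29 kN.

80.3 kN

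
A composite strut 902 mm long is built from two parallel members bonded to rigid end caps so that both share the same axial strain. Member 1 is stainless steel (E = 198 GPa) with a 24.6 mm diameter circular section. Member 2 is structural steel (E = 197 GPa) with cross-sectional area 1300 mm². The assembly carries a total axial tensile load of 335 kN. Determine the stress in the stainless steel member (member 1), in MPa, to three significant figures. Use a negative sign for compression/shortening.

A_1 = 475.3 mm².
Equal strain + equilibrium ⇒ each member carries load in proportion to AE: A₁E₁ = 94110000 N, A₂E₂ = 256100000 N, ΣAE = 350200000 N.
σ₁ = P·E₁/ΣAE = 335000·198000/350200000 = 189.4 MPa.

189 MPa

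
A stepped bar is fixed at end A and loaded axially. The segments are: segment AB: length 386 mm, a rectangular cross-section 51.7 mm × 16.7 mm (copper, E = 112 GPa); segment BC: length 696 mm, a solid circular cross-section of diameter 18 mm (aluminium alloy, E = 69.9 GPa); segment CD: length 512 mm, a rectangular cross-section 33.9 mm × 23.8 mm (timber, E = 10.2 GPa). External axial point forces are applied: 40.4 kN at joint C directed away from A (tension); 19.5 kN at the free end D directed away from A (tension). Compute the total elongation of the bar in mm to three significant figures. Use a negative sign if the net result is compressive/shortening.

3.80 mm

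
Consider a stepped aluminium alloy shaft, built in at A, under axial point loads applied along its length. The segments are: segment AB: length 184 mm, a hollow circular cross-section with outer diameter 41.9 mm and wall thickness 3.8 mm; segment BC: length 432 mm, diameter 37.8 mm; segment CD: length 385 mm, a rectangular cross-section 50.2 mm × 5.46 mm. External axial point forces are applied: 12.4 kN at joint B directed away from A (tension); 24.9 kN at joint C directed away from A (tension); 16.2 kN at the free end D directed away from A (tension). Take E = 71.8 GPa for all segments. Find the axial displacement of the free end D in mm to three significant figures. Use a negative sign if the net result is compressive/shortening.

0.839 mm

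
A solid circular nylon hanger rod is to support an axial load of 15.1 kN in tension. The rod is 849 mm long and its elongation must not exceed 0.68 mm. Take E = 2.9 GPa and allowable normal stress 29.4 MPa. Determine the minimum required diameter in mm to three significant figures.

91.0 mm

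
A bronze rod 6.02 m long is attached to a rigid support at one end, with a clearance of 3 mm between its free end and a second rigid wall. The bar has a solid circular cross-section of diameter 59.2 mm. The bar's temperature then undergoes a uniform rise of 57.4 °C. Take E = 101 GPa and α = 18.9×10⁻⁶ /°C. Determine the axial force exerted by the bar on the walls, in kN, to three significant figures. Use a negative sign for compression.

-163 kN

Free thermal expansion αLΔT = 18.9e-6 · 6020 · 57.4 = 6.531 mm.
The walls engage after the gap closes; constrained expansion = 6.531 − 3 = 3.531 mm.
The walls impose strain ε = −(3.531)/6020 = -5.8652e-04; σ = Eε = 101000 · -5.8652e-04 = -59.24 MPa.
Wall reaction R = σ·A = -59.24·2753 = -163100 N = -163.1 kN.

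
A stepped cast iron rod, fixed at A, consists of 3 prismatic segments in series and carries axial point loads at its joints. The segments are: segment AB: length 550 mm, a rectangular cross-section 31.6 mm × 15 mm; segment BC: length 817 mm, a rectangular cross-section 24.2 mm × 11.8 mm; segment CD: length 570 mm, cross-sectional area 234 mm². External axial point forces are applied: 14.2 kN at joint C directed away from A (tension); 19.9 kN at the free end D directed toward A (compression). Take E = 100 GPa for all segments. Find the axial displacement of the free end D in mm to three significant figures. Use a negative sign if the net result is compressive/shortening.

-0.714 mm

Internal axial forces (sectioning from the free end, tension +): N_CD = -19.9 kN, N_BC = -5.7 kN, N_AB = -5.7 kN.
A_AB = 474 mm².
A_BC = 285.6 mm².
δ_AB = -5700·550/(474·100000) = -0.06614 mm
δ_BC = -5700·817/(285.6·100000) = -0.1631 mm
δ_CD = -19900·570/(234·100000) = -0.4847 mm
δ = Σδ_i = -0.714 mm.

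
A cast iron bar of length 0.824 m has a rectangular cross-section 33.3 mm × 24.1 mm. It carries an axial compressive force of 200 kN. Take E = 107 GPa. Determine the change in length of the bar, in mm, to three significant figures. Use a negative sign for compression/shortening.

A = 802.5 mm².
δ_mech = NL/(AE) = -200000·824/(802.5·107000) = -1.919 mm.

-1.92 mm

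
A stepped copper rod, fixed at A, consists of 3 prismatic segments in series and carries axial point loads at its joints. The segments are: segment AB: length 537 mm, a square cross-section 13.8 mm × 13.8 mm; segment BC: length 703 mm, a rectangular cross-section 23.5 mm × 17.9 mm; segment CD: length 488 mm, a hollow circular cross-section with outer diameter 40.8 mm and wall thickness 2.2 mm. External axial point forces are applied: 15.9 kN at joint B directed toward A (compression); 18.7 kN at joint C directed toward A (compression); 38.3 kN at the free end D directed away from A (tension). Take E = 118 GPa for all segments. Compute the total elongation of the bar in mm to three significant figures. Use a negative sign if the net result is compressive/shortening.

Internal axial forces (sectioning from the free end, tension +): N_CD = 38.3 kN, N_BC = 19.6 kN, N_AB = 3.7 kN.
A_AB = 190.4 mm².
A_BC = 420.6 mm².
A_CD = 266.8 mm².
δ_AB = 3700·537/(190.4·118000) = 0.08842 mm
δ_BC = 19600·703/(420.6·118000) = 0.2776 mm
δ_CD = 38300·488/(266.8·118000) = 0.5937 mm
δ = Σδ_i = 0.9597 mm.

0.960 mm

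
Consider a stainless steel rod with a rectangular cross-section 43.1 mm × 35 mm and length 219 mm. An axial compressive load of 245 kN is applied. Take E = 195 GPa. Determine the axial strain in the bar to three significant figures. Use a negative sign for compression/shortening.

A = 1508 mm².
σ = N/A = -162.4 MPa; ε = σ/E = -162.4/195000 = -8.329e-04.

-8.33e-04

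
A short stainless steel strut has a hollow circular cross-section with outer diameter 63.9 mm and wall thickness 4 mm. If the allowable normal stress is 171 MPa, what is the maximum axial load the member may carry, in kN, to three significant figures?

A = 752.7 mm².
P_max = σ_allow · A = 171 · 752.7 = 128700 N = 128.7 kN.

129 kN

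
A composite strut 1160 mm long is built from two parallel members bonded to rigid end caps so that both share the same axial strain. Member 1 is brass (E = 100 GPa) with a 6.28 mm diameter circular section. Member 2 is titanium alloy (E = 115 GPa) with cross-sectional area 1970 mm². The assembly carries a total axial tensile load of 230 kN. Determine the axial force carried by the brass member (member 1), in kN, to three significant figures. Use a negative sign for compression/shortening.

3.10 kN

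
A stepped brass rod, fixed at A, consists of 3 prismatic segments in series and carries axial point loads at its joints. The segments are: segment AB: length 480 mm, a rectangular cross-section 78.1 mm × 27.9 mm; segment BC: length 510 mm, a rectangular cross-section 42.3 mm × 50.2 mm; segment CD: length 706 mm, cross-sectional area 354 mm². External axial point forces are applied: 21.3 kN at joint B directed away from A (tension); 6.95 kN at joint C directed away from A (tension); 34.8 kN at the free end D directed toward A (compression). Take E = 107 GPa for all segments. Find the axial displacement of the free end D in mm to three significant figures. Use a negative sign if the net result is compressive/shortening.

Internal axial forces (sectioning from the free end, tension +): N_CD = -34.8 kN, N_BC = -27.85 kN, N_AB = -6.55 kN.
A_AB = 2179 mm².
A_BC = 2123 mm².
δ_AB = -6550·480/(2179·107000) = -0.01348 mm
δ_BC = -27850·510/(2123·107000) = -0.06251 mm
δ_CD = -34800·706/(354·107000) = -0.6486 mm
δ = Σδ_i = -0.7246 mm.

-0.725 mm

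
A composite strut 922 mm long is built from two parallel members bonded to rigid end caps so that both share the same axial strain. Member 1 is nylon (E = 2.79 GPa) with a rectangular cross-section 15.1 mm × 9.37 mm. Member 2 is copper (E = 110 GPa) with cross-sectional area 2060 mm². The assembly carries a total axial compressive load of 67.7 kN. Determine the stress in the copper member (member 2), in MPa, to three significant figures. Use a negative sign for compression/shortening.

A_1 = 141.5 mm².
Equal strain + equilibrium ⇒ each member carries load in proportion to AE: A₁E₁ = 394700 N, A₂E₂ = 226600000 N, ΣAE = 227000000 N.
σ₂ = P·E₂/ΣAE = -67700·110000/227000000 = -32.81 MPa.

-32.8 MPa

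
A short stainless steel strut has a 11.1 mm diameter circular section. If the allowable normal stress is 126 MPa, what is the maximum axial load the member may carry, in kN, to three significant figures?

12.2 kN

A = 96.77 mm².
P_max = σ_allow · A = 126 · 96.77 = 12190 N = 12.19 kN.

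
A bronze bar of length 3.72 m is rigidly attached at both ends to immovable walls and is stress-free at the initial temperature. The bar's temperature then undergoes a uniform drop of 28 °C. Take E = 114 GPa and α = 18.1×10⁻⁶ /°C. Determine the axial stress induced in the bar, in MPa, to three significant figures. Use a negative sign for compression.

57.8 MPa

Free thermal expansion αLΔT = 18.1e-6 · 3720 · -28 = -1.885 mm.
The walls impose strain ε = −(-1.885)/3720 = 5.0680e-04; σ = Eε = 114000 · 5.0680e-04 = 57.78 MPa.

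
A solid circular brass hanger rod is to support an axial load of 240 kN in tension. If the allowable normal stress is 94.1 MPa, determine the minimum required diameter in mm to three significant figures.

Required area A ≥ P/σ_allow = 240000/94.1 = 2550 mm².
For a solid circular section, d ≥ √(4A/π) = 56.99 mm.

57.0 mm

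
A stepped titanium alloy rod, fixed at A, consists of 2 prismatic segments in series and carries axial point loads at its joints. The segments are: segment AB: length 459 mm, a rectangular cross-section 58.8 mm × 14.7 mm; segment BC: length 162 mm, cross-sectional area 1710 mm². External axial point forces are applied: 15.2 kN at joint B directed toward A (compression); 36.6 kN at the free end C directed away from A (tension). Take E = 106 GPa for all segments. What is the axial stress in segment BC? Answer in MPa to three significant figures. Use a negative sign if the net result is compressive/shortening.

21.4 MPa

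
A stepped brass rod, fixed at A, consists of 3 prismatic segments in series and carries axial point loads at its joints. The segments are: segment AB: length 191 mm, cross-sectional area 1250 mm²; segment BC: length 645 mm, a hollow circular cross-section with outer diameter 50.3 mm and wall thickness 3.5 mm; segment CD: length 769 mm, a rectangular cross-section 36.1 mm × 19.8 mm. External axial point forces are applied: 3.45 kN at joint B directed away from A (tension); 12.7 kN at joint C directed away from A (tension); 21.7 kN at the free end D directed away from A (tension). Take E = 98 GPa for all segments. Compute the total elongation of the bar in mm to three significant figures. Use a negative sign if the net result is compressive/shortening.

0.737 mm

Internal axial forces (sectioning from the free end, tension +): N_CD = 21.7 kN, N_BC = 34.4 kN, N_AB = 37.85 kN.
A_BC = 514.6 mm².
A_CD = 714.8 mm².
δ_AB = 37850·191/(1250·98000) = 0.05902 mm
δ_BC = 34400·645/(514.6·98000) = 0.44 mm
δ_CD = 21700·769/(714.8·98000) = 0.2382 mm
δ = Σδ_i = 0.7372 mm.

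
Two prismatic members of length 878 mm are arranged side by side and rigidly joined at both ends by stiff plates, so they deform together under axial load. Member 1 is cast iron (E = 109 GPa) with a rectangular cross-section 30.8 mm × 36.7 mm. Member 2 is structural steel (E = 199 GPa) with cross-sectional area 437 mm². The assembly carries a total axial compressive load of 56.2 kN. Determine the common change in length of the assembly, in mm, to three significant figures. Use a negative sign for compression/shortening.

A_1 = 1130 mm².
Equal strain + equilibrium ⇒ each member carries load in proportion to AE: A₁E₁ = 123200000 N, A₂E₂ = 86960000 N, ΣAE = 210200000 N.
δ = PL/ΣAE = -56200·878/210200000 = -0.2348 mm.

-0.235 mm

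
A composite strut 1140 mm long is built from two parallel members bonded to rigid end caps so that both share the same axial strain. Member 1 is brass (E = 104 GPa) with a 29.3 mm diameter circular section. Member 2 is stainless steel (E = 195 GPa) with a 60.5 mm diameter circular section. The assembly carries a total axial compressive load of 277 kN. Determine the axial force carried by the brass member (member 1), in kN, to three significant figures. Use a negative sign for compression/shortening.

-30.8 kN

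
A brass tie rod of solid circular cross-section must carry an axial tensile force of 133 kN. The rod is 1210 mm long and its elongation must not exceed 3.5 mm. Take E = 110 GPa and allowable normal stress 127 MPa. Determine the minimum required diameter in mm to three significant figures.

Required area A ≥ P/σ_allow = 133000/127 = 1047 mm².
For a solid circular section, d ≥ √(4A/π) = 36.52 mm.
Elongation limit: A ≥ PL/(Eδ_allow) = 133000·1210/(110000·3.5) = 418 mm² ⇒ d ≥ 23.07 mm.
The stress limit governs.

36.5 mm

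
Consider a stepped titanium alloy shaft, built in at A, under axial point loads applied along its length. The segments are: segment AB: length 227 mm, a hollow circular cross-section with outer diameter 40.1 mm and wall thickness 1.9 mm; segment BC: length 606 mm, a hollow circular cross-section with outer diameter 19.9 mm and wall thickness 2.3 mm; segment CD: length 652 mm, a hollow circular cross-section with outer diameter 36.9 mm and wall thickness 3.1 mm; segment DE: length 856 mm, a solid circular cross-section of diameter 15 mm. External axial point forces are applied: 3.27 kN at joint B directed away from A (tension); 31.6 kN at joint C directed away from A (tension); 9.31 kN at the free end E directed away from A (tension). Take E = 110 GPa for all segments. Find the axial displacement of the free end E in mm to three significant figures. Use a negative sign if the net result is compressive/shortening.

Internal axial forces (sectioning from the free end, tension +): N_DE = 9.31 kN, N_CD = 9.31 kN, N_BC = 40.91 kN, N_AB = 44.18 kN.
A_AB = 228 mm².
A_BC = 127.2 mm².
A_CD = 329.2 mm².
A_DE = 176.7 mm².
δ_AB = 44180·227/(228·110000) = 0.3998 mm
δ_BC = 40910·606/(127.2·110000) = 1.772 mm
δ_CD = 9310·652/(329.2·110000) = 0.1676 mm
δ_DE = 9310·856/(176.7·110000) = 0.41 mm
δ = Σδ_i = 2.75 mm.

2.75 mm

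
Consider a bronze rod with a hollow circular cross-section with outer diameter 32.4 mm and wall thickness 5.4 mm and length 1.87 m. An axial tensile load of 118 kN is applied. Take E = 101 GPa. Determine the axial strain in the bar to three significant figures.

0.00255

A = 458 mm².
σ = N/A = 257.6 MPa; ε = σ/E = 257.6/101000 = 2.551e-03.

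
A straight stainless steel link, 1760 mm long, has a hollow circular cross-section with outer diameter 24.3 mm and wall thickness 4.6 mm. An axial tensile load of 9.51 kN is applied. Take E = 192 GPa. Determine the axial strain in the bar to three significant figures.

A = 284.7 mm².
σ = N/A = 33.4 MPa; ε = σ/E = 33.4/192000 = 1.740e-04.

1.74e-04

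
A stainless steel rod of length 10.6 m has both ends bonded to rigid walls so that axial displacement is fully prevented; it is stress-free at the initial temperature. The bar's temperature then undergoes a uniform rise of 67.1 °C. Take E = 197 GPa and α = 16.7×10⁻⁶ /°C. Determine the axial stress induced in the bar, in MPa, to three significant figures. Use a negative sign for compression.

-221 MPa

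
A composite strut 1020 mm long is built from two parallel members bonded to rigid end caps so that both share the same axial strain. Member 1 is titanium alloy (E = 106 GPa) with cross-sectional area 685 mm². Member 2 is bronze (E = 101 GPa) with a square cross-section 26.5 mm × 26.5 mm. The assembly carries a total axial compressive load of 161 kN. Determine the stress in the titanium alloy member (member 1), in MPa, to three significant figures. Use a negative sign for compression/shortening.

-119 MPa

A_2 = 702.2 mm².
Equal strain + equilibrium ⇒ each member carries load in proportion to AE: A₁E₁ = 72610000 N, A₂E₂ = 70930000 N, ΣAE = 143500000 N.
σ₁ = P·E₁/ΣAE = -161000·106000/143500000 = -118.9 MPa.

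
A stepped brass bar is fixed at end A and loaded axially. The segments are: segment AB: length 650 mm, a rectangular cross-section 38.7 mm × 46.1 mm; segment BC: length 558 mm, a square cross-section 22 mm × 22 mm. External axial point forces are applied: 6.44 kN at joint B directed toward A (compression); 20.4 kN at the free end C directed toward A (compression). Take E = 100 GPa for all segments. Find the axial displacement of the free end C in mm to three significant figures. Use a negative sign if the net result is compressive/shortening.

-0.333 mm

Internal axial forces (sectioning from the free end, tension +): N_BC = -20.4 kN, N_AB = -26.84 kN.
A_AB = 1784 mm².
A_BC = 484 mm².
δ_AB = -26840·650/(1784·100000) = -0.09779 mm
δ_BC = -20400·558/(484·100000) = -0.2352 mm
δ = Σδ_i = -0.333 mm.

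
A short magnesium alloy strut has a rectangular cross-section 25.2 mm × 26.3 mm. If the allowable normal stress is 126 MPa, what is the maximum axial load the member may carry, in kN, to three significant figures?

A = 662.8 mm².
P_max = σ_allow · A = 126 · 662.8 = 83510 N = 83.51 kN.

83.5 kN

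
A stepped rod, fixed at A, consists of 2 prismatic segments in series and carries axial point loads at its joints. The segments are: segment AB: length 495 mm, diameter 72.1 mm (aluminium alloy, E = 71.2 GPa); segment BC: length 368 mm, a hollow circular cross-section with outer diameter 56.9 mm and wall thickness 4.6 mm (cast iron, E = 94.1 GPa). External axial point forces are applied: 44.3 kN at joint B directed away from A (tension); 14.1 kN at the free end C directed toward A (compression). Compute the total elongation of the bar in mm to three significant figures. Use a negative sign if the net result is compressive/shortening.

Internal axial forces (sectioning from the free end, tension +): N_BC = -14.1 kN, N_AB = 30.2 kN.
A_AB = 4083 mm².
A_BC = 755.8 mm².
δ_AB = 30200·495/(4083·71200) = 0.05142 mm
δ_BC = -14100·368/(755.8·94100) = -0.07296 mm
δ = Σδ_i = -0.02153 mm.

-0.0215 mm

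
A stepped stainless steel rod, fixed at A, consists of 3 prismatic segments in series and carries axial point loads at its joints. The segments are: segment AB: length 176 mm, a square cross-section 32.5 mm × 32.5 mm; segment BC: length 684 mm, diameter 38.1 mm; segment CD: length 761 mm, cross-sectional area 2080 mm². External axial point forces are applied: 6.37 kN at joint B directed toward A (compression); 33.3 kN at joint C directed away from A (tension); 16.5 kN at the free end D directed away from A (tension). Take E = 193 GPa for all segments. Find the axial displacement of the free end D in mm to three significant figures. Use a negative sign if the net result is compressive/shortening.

0.224 mm

Internal axial forces (sectioning from the free end, tension +): N_CD = 16.5 kN, N_BC = 49.8 kN, N_AB = 43.43 kN.
A_AB = 1056 mm².
A_BC = 1140 mm².
δ_AB = 43430·176/(1056·193000) = 0.0375 mm
δ_BC = 49800·684/(1140·193000) = 0.1548 mm
δ_CD = 16500·761/(2080·193000) = 0.03128 mm
δ = Σδ_i = 0.2236 mm.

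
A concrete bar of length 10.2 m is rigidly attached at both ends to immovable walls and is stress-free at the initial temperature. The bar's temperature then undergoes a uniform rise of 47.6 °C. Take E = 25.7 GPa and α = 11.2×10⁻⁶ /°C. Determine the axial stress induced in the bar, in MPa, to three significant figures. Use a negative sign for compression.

-13.7 MPa

Free thermal expansion αLΔT = 11.2e-6 · 10200 · 47.6 = 5.438 mm.
The walls impose strain ε = −(5.438)/10200 = -5.3312e-04; σ = Eε = 25700 · -5.3312e-04 = -13.7 MPa.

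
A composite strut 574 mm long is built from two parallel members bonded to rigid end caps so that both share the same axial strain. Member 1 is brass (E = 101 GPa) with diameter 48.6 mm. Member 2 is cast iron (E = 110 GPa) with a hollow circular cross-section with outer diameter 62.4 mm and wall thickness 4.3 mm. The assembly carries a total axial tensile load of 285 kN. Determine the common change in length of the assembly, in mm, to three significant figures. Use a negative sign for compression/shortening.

0.598 mm

A_1 = 1855 mm².
A_2 = 784.9 mm².
Equal strain + equilibrium ⇒ each member carries load in proportion to AE: A₁E₁ = 187400000 N, A₂E₂ = 86340000 N, ΣAE = 273700000 N.
δ = PL/ΣAE = 285000·574/273700000 = 0.5977 mm.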